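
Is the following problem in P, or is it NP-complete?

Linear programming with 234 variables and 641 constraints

This problem is in P: the ellipsoid and interior-point methods run in polynomial time.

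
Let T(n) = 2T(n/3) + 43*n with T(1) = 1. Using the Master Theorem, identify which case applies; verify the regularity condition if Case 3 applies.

a=2, b=3, f(n)=43*n.
log_3(2) = 0.6309 < 1.
f(n) = Omega(n^(0.6309+epsilon)) for some epsilon > 0, so Case 3 is the candidate.
Regularity: a*f(n/b) = 2*43*(n/3)^1 = (2/3)*43*n^1 <= c*f(n) with c = 2/3 < 1. Satisfied.
Case 3: T(n) = Theta(n).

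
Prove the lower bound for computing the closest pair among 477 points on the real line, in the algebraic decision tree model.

Reduction from element distinctness: given 477 reals, the closest-pair distance is 0 iff two are equal. Element distinctness has an Omega(n log n) lower bound in the algebraic decision tree model (Ben-Or). Therefore closest pair on a line also requires Omega(n log n). Sorting then a linear scan achieves this.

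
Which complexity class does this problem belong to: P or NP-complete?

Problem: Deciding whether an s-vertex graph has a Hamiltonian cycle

This problem is NP-complete: one of Karp's 21 NP-complete problems.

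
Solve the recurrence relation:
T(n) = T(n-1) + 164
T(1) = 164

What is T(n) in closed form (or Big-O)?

Unrolling: T(n) = T(n-1) + 164 = T(n-2) + 2*164 = ... = T(1) + (n-1)*164 = 164 + (n-1)*164 = 164n.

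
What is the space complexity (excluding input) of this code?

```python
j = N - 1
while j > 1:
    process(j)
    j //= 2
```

Space complexity: O(1).
Only a constant amount of auxiliary storage is used; nothing grows with n.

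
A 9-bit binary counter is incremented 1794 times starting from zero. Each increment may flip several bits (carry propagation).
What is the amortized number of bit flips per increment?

Bit i flips on every 2^i-th increment, so over 1794 increments bit i flips floor(1794/2^i) times. Summing over i: total flips < 2 * 1794. Amortized: < 2 = O(1) per increment.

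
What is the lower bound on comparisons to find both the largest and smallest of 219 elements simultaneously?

Pair elements first (floor(219/2) comparisons), then find max among winners and min among losers. Total: ceil(3*219/2) - 2 = 327 comparisons.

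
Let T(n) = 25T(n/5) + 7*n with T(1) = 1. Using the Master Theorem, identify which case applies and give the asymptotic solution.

a=25, b=5, f(n)=7*n.
log_5(25) = 2 > 1.
Since f(n) = O(n^1) is polynomially smaller than n^2, Case 1 applies.
T(n) = Theta(n^2).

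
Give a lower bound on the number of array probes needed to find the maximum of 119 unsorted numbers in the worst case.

Adversary: any unprobed cell could hold a value larger than everything seen so far. If fewer than 119 cells are probed, the adversary places the max in an unprobed cell. So all 119 cells must be examined; together with 119-1 comparisons this is tight.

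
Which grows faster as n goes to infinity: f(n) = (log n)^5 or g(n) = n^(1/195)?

g(n) = n^(1/195) grows faster: any positive power of n dominates any polylog.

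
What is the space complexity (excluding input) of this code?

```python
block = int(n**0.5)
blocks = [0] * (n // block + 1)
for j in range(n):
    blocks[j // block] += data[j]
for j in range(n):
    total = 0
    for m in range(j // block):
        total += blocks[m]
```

Space complexity: O(sqrt(n)).
Storage scales with sqrt(n).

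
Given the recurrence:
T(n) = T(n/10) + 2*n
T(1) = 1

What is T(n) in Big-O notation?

Geometric series: 2*n*(1 + 1/10 + 1/10^2 + ...) = O(n). T(n) = O(n).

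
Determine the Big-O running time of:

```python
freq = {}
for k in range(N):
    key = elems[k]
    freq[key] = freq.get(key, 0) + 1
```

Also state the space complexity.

Time complexity: O(n).
Space complexity: O(n).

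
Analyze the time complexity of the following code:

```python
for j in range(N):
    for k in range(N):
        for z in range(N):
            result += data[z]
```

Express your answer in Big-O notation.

Time complexity: O(n^3).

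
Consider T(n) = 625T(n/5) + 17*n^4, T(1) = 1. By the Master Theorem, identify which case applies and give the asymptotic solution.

a=625, b=5, f(n)=17*n^4.
log_5(625) = 4, so n^(log_b(a)) = n^4.
f(n) = Theta(n^4), so Case 2 applies.
T(n) = Theta(n^4 log n).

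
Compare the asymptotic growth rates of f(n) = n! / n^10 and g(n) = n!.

g(n) = n! grows faster: the ratio n!/(n!/n^10) = n^10 -> infinity.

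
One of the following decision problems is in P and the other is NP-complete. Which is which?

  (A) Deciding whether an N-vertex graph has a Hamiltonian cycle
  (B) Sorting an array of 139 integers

(A) is NP-complete: one of Karp's 21 NP-complete problems.
(B) is P: merge sort runs in O(n log n).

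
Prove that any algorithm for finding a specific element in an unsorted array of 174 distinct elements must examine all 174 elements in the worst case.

Adversary argument: if the algorithm examines fewer than 174 elements, the adversary places the target in an unexamined position. The algorithm cannot distinguish 'not present' from 'in unexamined position'.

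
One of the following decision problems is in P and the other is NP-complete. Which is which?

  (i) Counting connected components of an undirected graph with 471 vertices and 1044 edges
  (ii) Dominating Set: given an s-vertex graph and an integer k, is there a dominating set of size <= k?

(i) is P: BFS/DFS visits each vertex and edge once: O(V+E).
(ii) is NP-complete: reduces from Set Cover (with k part of the input).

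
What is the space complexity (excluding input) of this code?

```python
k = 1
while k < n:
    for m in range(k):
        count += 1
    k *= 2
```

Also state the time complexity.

Space complexity: O(1).
Only a constant amount of auxiliary storage is used; nothing grows with n.
Time complexity: O(n).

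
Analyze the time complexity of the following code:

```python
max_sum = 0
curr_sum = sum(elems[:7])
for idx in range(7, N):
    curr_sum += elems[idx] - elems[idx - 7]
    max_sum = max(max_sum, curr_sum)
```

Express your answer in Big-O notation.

Time complexity: O(n).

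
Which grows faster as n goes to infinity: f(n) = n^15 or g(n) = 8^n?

g(n) = 8^n grows faster: any exponential with base > 1 dominates every polynomial.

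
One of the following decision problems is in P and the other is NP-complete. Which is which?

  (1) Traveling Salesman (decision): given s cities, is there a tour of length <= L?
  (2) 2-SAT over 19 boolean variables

(1) is NP-complete: reduces from Hamiltonian Cycle.
(2) is P: 2-SAT is solvable in linear time via implication-graph SCCs.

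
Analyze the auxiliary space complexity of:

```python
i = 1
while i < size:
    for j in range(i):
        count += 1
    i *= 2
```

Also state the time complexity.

Space complexity: O(1).
Only a constant amount of auxiliary storage is used; nothing grows with n.
Time complexity: O(n).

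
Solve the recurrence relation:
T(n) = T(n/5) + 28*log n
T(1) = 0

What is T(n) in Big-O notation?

Each of the log_5(n) levels adds O(log n). T(n) = O(log^2 n).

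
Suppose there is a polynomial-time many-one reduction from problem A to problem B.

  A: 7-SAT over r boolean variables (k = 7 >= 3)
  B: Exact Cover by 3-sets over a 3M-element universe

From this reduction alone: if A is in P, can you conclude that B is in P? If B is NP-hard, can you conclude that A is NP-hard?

A poly-time reduction A <=_p B transfers tractability DOWN (B easy => A easy) and hardness UP (A hard => B hard), not the reverse.
From A in P, the reduction alone does NOT give B in P: any problem in P trivially reduces to SAT, yet SAT is not known to be in P.
From B NP-hard, the reduction alone does NOT give A NP-hard: again, easy problems reduce to hard ones.
(Here in fact A is NP-complete and B is NP-complete.)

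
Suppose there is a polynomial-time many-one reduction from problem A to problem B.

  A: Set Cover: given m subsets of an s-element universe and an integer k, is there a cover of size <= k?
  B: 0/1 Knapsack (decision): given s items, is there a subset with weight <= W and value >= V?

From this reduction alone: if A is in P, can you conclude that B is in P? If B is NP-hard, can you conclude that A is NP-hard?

A poly-time reduction A <=_p B transfers tractability DOWN (B easy => A easy) and hardness UP (A hard => B hard), not the reverse.
From A in P, the reduction alone does NOT give B in P: any problem in P trivially reduces to SAT, yet SAT is not known to be in P.
From B NP-hard, the reduction alone does NOT give A NP-hard: again, easy problems reduce to hard ones.
(Here in fact A is NP-complete and B is NP-complete.)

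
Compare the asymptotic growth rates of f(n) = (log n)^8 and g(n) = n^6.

g(n) = n^6 grows faster: any positive polynomial dominates any polylog.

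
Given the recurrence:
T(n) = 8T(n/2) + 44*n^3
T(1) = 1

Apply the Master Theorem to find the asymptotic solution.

a=8, b=2, f(n)=44*n^3. log_2(8) = 3. Case 2: T(n) = O(n^3 log n).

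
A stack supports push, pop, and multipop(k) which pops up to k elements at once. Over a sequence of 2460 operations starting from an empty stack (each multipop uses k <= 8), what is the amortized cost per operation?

Each element is pushed exactly once and popped at most once (whether by pop or as part of a multipop). So the total number of individual pops over the whole sequence is at most the number of pushes, which is at most 2460. Total work <= 2 * 2460, hence O(1) amortized per operation.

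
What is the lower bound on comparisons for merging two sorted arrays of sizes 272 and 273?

Adversary argument: with sizes 272 and 273 (differing by at most 1), interleave the two arrays so that every consecutive pair in the output comes from different inputs. Then each of the 544 adjacent output pairs must be directly compared, or the algorithm cannot determine their relative order. So 544 comparisons are necessary; standard merge achieves this.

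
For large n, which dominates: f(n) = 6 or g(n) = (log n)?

g(n) = (log n) grows faster: any unbounded function dominates a constant.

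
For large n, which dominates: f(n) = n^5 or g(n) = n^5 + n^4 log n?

f(n) = n^5 and g(n) = n^5 + n^4 log n are Theta of each other: the lower-order n^4 log n term is o(n^5); both are Theta(n^5).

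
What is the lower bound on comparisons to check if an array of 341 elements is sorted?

To verify 341 elements are sorted, we must compare each consecutive pair. Skipping any pair allows an adversary to swap them. Therefore 340 comparisons are necessary and sufficient.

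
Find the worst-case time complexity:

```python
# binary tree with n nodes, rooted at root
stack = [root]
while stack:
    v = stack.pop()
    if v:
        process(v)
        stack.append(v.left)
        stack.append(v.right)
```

Time complexity: O(n).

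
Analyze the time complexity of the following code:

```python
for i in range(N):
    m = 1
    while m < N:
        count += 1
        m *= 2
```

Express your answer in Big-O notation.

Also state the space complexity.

Time complexity: O(n log n).
Space complexity: O(1).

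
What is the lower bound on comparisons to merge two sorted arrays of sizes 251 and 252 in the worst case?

Adversary: with |251 - 252| <= 1 the inputs can be fully interleaved so that every adjacent pair in the merged output comes from different arrays. Then each of the 502 adjacent pairs must be directly compared, or the algorithm cannot determine their relative order. Standard merge meets this bound.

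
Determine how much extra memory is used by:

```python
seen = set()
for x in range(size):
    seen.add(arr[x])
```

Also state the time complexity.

Space complexity: O(n).
Auxiliary storage grows linearly with the input size n in the worst case.
Time complexity: O(n).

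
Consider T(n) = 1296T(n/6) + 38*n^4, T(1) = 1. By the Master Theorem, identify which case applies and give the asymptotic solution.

a=1296, b=6, f(n)=38*n^4.
log_6(1296) = 4, so n^(log_b(a)) = n^4.
f(n) = Theta(n^4), so Case 2 applies.
T(n) = Theta(n^4 log n).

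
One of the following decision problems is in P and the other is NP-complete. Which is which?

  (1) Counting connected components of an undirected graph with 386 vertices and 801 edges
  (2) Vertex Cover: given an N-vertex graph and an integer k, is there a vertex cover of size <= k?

(1) is P: BFS/DFS visits each vertex and edge once: O(V+E).
(2) is NP-complete: one of Karp's 21 NP-complete problems (with k part of the input; for any fixed constant k it is in P).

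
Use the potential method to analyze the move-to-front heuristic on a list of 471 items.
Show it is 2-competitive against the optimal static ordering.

Let Phi = number of inversions between the MTF list and the optimal static list (0 <= Phi <= C(471,2)). Accessing an element at MTF position k and optimal position j: the move-to-front destroys all k-1 inversions in front of it that are not in front in optimal (>= k-j of them) and creates at most j-1 new ones. Amortized cost <= k + (j-1) - (k-j) = 2j - 1 <= 2 * optimal cost.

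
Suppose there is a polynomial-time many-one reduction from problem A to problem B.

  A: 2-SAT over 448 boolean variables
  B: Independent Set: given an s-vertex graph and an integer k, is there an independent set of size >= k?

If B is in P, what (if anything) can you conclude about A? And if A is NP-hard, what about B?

A poly-time reduction A <=_p B means any A-instance can be transformed to a B-instance in poly time.
If B is in P: compose the reduction with B's poly-time algorithm to solve A in poly time, so A is in P.
If A is NP-hard: every NP problem reduces to A, which reduces to B; composing reductions, every NP problem reduces to B, so B is NP-hard.
(Here in fact A is P and B is NP-complete.)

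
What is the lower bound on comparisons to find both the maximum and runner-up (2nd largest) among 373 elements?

Lower bound: finding the max needs 373-1 comparisons. By an adversary weight-doubling argument, the maximum element must personally win at least ceil(log_2(373)) = 9 comparisons in any correct algorithm. The 2nd largest is among those 9 direct losers, and distinguishing it requires 9-1 more comparisons. Total >= 373-1 + 9-1 = 380. A balanced tournament achieves this bound exactly.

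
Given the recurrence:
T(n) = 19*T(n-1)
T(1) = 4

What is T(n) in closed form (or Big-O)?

Each step multiplies by 19. T(n) = T(1)*19^(n-1) = 4*19^(n-1).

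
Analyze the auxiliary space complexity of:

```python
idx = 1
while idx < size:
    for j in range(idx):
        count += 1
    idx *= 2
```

Space complexity: O(1).
Only a constant amount of auxiliary storage is used; nothing grows with n.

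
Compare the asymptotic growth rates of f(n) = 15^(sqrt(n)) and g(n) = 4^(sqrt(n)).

f(n) = 15^(sqrt(n)) grows faster: ratio is (15/4)^(sqrt(n)) -> infinity since 15/4 > 1.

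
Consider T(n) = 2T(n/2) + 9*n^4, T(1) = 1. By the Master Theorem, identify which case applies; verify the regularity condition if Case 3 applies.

a=2, b=2, f(n)=9*n^4.
log_2(2) = 1 < 4.
f(n) = Omega(n^(1+epsilon)) for some epsilon > 0, so Case 3 is the candidate.
Regularity: a*f(n/b) = 2*9*(n/2)^4 = (2/16)*9*n^4 <= c*f(n) with c = 2/16 < 1. Satisfied.
Case 3: T(n) = Theta(n^4).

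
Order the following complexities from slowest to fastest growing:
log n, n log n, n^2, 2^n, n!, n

Ordered by growth rate: log n < n < n log n < n^2 < 2^n < n!.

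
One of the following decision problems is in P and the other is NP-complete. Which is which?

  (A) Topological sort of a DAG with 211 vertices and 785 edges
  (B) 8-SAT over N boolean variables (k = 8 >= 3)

(A) is P: DFS-based topological sort runs in O(V+E).
(B) is NP-complete: 3-SAT is NP-complete (Cook-Levin); k-SAT for k>=3 reduces from 3-SAT.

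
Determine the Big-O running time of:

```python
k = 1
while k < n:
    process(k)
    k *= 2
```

Time complexity: O(log n).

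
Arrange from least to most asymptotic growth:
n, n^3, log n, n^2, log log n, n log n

Ordered by growth rate: log log n < log n < n < n log n < n^2 < n^3.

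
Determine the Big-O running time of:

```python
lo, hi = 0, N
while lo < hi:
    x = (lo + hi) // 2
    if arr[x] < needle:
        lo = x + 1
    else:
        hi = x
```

Time complexity: O(log n).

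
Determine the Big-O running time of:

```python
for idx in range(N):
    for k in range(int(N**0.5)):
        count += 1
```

Time complexity: O(n * sqrt(n)).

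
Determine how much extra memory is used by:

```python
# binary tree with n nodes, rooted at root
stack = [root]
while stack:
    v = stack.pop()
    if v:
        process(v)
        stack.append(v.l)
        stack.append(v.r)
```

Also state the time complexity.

Space complexity: O(n).
Auxiliary storage grows linearly with the input size n in the worst case.
Time complexity: O(n).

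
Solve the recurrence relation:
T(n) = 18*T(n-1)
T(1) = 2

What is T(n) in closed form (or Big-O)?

Each step multiplies by 18. T(n) = T(1)*18^(n-1) = 2*18^(n-1).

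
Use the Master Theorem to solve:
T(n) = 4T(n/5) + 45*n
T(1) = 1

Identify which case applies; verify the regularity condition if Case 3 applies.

a=4, b=5, f(n)=45*n.
log_5(4) = 0.8614 < 1.
f(n) = Omega(n^(0.8614+epsilon)) for some epsilon > 0, so Case 3 is the candidate.
Regularity: a*f(n/b) = 4*45*(n/5)^1 = (4/5)*45*n^1 <= c*f(n) with c = 4/5 < 1. Satisfied.
Case 3: T(n) = Theta(n).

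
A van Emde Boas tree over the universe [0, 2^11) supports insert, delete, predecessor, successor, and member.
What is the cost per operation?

vEB recursively partitions [0, 2048) into sqrt(u) clusters of size sqrt(u). Each operation recurses into either one cluster or the summary, never both: T(u) = T(sqrt(u)) + O(1) => T(u) = O(log log u) = O(log 11). This is worst-case, not just amortized.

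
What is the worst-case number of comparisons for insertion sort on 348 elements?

Insertion sort on reverse-sorted input: 1 + 2 + ... + (348-1) = 60378 comparisons.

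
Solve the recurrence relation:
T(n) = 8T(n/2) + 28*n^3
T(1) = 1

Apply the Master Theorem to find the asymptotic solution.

a=8, b=2, f(n)=28*n^3. log_2(8) = 3. Case 2: T(n) = O(n^3 log n).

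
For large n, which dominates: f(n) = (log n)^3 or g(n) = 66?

f(n) = (log n)^3 grows faster: any unbounded function dominates a constant.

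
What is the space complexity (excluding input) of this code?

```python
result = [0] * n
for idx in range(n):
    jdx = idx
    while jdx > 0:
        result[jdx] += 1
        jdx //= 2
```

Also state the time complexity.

Space complexity: O(n).
Auxiliary storage grows linearly with the input size n in the worst case.
Time complexity: O(n log n).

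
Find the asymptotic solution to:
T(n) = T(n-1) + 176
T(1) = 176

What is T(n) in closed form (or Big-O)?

Unrolling: T(n) = T(n-1) + 176 = T(n-2) + 2*176 = ... = T(1) + (n-1)*176 = 176 + (n-1)*176 = 176n.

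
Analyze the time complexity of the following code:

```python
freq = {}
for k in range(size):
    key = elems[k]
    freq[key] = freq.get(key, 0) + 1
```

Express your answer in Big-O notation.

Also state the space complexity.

Time complexity: O(n).
Space complexity: O(n).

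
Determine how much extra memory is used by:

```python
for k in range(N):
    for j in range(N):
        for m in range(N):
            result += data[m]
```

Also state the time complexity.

Space complexity: O(1).
Only a constant amount of auxiliary storage is used; nothing grows with n.
Time complexity: O(n^3).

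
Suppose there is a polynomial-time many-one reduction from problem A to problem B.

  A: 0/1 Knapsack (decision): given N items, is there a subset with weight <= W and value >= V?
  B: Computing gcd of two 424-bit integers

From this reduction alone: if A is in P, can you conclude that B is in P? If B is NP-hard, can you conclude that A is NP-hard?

A poly-time reduction A <=_p B transfers tractability DOWN (B easy => A easy) and hardness UP (A hard => B hard), not the reverse.
From A in P, the reduction alone does NOT give B in P: any problem in P trivially reduces to SAT, yet SAT is not known to be in P.
From B NP-hard, the reduction alone does NOT give A NP-hard: again, easy problems reduce to hard ones.
(Here in fact A is NP-complete and B is in P, so no such reduction is known -- its existence would imply P = NP; the analysis concerns only what the assumed reduction would or would not let you conclude.)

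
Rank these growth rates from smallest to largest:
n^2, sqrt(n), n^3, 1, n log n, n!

Ordered by growth rate: 1 < sqrt(n) < n log n < n^2 < n^3 < n!.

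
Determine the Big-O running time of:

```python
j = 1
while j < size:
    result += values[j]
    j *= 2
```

Time complexity: O(log n).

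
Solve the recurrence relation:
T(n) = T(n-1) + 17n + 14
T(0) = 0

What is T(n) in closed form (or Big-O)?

Dominant term in sum is 17*sum(i, i=1..n) = 17*n*(n+1)/2 = O(n^2).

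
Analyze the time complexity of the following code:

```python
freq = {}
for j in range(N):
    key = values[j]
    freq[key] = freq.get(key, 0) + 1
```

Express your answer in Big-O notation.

Time complexity: O(n).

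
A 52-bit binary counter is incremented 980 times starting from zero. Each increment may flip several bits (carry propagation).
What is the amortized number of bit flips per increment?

Bit i flips on every 2^i-th increment, so over 980 increments bit i flips floor(980/2^i) times. Summing over i: total flips < 2 * 980. Amortized: < 2 = O(1) per increment.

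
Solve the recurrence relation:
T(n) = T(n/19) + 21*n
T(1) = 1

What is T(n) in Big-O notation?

Geometric series: 21*n*(1 + 1/19 + 1/19^2 + ...) = O(n). T(n) = O(n).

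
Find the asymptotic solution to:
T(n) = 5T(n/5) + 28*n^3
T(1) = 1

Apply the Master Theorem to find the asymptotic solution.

a=5, b=5, f(n)=28*n^3. log_5(5) = 1 < 3. Case 3: T(n) = O(n^3).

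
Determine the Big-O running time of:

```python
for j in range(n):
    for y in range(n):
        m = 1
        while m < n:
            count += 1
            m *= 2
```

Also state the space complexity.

Time complexity: O(n^2 log n).
Space complexity: O(1).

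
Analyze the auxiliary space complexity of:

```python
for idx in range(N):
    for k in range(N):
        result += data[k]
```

Space complexity: O(1).
Only a constant amount of auxiliary storage is used; nothing grows with n.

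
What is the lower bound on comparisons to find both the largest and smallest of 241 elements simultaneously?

Pair elements first (floor(241/2) comparisons), then find max among winners and min among losers. Total: ceil(3*241/2) - 2 = 360 comparisons.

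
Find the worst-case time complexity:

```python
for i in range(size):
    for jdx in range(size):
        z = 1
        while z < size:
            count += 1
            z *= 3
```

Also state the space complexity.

Time complexity: O(n^2 log n).
Space complexity: O(1).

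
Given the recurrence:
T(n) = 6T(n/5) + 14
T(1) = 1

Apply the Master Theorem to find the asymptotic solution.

a=6, b=5, f(n)=14. log_5(6) = 1.113. Case 1 of Master Theorem: T(n) = O(n^1.113).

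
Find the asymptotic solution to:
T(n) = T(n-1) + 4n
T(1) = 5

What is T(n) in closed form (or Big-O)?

Unrolling: T(n) = 5 + 4*(2 + 3 + ... + n) = 5 + 4*(n(n+1)/2 - 1) = O(n^2).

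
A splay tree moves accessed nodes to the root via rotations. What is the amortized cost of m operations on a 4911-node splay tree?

Using a potential function Phi = sum of log(size of subtree) for each node, each splay operation has amortized cost O(log n) where n = 4911. Bad individual operations (O(n)) are offset by decreased potential.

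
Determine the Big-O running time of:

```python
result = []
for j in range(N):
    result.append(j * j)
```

Time complexity: O(n).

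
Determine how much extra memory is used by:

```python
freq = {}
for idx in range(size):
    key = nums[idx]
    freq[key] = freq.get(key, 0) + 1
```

Space complexity: O(n).
Auxiliary storage grows linearly with the input size n in the worst case.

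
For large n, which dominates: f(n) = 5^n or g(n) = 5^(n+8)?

f(n) = 5^n and g(n) = 5^(n+8) are Theta of each other: 5^(n+8) = 5^8 * 5^n = Theta(5^n).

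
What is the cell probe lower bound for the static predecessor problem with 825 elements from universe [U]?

The Patrascu-Thorup lower bound shows any data structure on n = 825 elements using O(n * polylog(n)) space requires Omega(log log U) query time. van Emde Boas trees achieve O(log log U) with O(U) space.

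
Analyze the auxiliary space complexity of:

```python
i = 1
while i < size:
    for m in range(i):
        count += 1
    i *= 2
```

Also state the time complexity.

Space complexity: O(1).
Only a constant amount of auxiliary storage is used; nothing grows with n.
Time complexity: O(n).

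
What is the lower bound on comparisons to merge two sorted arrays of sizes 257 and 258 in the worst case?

Adversary: with |257 - 258| <= 1 the inputs can be fully interleaved so that every adjacent pair in the merged output comes from different arrays. Then each of the 514 adjacent pairs must be directly compared, or the algorithm cannot determine their relative order. Standard merge meets this bound.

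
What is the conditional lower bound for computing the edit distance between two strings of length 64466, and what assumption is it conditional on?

Under SETH (the Strong Exponential Time Hypothesis), edit distance on length-64466 strings cannot be computed in O(n^(2-epsilon)) time for any epsilon > 0 (Backurs-Indyk). The reduction is from CNF-SAT via the orthogonal vectors problem.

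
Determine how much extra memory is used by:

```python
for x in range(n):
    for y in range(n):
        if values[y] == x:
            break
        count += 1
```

Space complexity: O(1).
Only a constant amount of auxiliary storage is used; nothing grows with n.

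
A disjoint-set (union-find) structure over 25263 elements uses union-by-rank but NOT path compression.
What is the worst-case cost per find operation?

Union-by-rank alone keeps every tree's height <= log_2(25263) ~= 14.6. Each find traverses from a node to its root, costing O(height) = O(log n). Without path compression this bound is tight.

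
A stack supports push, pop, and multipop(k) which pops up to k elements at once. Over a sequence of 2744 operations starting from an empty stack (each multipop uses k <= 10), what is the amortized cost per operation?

Each element is pushed exactly once and popped at most once (whether by pop or as part of a multipop). So the total number of individual pops over the whole sequence is at most the number of pushes, which is at most 2744. Total work <= 2 * 2744, hence O(1) amortized per operation.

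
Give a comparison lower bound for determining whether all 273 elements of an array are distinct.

In the algebraic decision-tree model, the YES region for element distinctness on 273 elements has 273! connected components (one per ordering). Ben-Or's theorem then gives a lower bound of Omega(log(n!)) = Omega(n log n).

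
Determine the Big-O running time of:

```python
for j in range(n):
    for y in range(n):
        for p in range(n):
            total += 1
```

Time complexity: O(n^3).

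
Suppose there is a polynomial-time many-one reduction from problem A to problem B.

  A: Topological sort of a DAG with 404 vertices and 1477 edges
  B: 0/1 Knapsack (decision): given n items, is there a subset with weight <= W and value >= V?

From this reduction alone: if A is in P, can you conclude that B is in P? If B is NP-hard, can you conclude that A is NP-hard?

A poly-time reduction A <=_p B transfers tractability DOWN (B easy => A easy) and hardness UP (A hard => B hard), not the reverse.
From A in P, the reduction alone does NOT give B in P: any problem in P trivially reduces to SAT, yet SAT is not known to be in P.
From B NP-hard, the reduction alone does NOT give A NP-hard: again, easy problems reduce to hard ones.
(Here in fact A is P and B is NP-complete.)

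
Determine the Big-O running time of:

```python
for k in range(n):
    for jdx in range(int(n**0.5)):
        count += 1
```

Time complexity: O(n * sqrt(n)).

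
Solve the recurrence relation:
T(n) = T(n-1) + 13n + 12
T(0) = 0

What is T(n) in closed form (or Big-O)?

Dominant term in sum is 13*sum(i, i=1..n) = 13*n*(n+1)/2 = O(n^2).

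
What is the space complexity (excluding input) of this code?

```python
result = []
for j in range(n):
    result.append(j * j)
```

Space complexity: O(n).
Auxiliary storage grows linearly with the input size n in the worst case.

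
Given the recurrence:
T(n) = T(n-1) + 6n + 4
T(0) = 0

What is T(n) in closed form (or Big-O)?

Dominant term in sum is 6*sum(i, i=1..n) = 6*n*(n+1)/2 = O(n^2).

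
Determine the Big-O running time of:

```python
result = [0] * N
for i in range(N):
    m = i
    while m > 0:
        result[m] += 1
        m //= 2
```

Time complexity: O(n log n).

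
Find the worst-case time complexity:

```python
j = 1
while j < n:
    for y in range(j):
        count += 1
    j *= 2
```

Time complexity: O(n).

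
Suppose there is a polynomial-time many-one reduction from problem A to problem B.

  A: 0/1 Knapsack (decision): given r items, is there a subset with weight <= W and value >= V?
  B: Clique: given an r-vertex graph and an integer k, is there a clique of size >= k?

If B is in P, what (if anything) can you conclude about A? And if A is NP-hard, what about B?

A poly-time reduction A <=_p B means any A-instance can be transformed to a B-instance in poly time.
If B is in P: compose the reduction with B's poly-time algorithm to solve A in poly time, so A is in P.
If A is NP-hard: every NP problem reduces to A, which reduces to B; composing reductions, every NP problem reduces to B, so B is NP-hard.
(Here in fact A is NP-complete and B is NP-complete.)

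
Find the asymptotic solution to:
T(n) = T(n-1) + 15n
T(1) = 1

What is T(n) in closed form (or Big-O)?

Unrolling: T(n) = 1 + 15*(2 + 3 + ... + n) = 1 + 15*(n(n+1)/2 - 1) = O(n^2).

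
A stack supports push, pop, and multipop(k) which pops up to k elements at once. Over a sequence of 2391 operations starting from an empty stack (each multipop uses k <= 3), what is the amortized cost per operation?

Each element is pushed exactly once and popped at most once (whether by pop or as part of a multipop). So the total number of individual pops over the whole sequence is at most the number of pushes, which is at most 2391. Total work <= 2 * 2391, hence O(1) amortized per operation.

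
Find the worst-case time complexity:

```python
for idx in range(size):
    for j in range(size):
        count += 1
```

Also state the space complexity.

Time complexity: O(n^2).
Space complexity: O(1).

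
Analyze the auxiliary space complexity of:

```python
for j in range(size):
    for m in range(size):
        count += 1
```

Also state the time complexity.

Space complexity: O(1).
Only a constant amount of auxiliary storage is used; nothing grows with n.
Time complexity: O(n^2).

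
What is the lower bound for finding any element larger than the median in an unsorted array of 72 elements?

To find an element larger than the median of 72 elements, we must see Omega(n) elements. Without seeing enough elements, an adversary can make any unseen element the median.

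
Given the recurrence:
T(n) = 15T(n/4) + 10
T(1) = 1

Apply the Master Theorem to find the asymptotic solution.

a=15, b=4, f(n)=10. log_4(15) = 1.953. Case 1 of Master Theorem: T(n) = O(n^1.953).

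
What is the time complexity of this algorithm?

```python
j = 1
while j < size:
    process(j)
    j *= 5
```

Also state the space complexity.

Time complexity: O(log n).
Space complexity: O(1).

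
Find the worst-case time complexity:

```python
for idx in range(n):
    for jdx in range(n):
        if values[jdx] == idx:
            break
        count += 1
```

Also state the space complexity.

Time complexity: O(n^2).
Space complexity: O(1).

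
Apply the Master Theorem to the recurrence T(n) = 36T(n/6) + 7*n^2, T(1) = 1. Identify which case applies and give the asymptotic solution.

a=36, b=6, f(n)=7*n^2.
log_6(36) = 2, so n^(log_b(a)) = n^2.
f(n) = Theta(n^2), so Case 2 applies.
T(n) = Theta(n^2 log n).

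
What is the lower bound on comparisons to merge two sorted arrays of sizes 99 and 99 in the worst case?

Adversary: with |99 - 99| <= 1 the inputs can be fully interleaved so that every adjacent pair in the merged output comes from different arrays. Then each of the 197 adjacent pairs must be directly compared, or the algorithm cannot determine their relative order. Standard merge meets this bound.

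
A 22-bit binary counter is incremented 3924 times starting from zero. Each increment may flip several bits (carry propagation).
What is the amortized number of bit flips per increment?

Bit i flips on every 2^i-th increment, so over 3924 increments bit i flips floor(3924/2^i) times. Summing over i: total flips < 2 * 3924. Amortized: < 2 = O(1) per increment.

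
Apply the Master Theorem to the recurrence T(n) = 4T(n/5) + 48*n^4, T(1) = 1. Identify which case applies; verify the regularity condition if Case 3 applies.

a=4, b=5, f(n)=48*n^4.
log_5(4) = 0.8614 < 4.
f(n) = Omega(n^(0.8614+epsilon)) for some epsilon > 0, so Case 3 is the candidate.
Regularity: a*f(n/b) = 4*48*(n/5)^4 = (4/625)*48*n^4 <= c*f(n) with c = 4/625 < 1. Satisfied.
Case 3: T(n) = Theta(n^4).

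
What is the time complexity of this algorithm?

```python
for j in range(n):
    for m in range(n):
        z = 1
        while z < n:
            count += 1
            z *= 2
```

Time complexity: O(n^2 log n).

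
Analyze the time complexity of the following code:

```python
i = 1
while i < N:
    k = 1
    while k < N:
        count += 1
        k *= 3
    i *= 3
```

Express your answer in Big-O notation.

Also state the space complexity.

Time complexity: O(log^2 n).
Space complexity: O(1).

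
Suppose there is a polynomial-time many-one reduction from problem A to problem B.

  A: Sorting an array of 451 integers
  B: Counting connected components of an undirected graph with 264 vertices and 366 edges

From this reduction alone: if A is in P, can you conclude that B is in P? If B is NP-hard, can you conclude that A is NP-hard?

A poly-time reduction A <=_p B transfers tractability DOWN (B easy => A easy) and hardness UP (A hard => B hard), not the reverse.
From A in P, the reduction alone does NOT give B in P: any problem in P trivially reduces to SAT, yet SAT is not known to be in P.
From B NP-hard, the reduction alone does NOT give A NP-hard: again, easy problems reduce to hard ones.
(Here in fact A is P and B is P.)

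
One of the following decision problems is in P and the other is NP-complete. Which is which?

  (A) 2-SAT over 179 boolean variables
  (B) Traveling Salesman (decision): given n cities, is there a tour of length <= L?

(A) is P: 2-SAT is solvable in linear time via implication-graph SCCs.
(B) is NP-complete: reduces from Hamiltonian Cycle.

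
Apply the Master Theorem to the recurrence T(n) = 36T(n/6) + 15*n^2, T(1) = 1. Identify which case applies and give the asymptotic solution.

a=36, b=6, f(n)=15*n^2.
log_6(36) = 2, so n^(log_b(a)) = n^2.
f(n) = Theta(n^2), so Case 2 applies.
T(n) = Theta(n^2 log n).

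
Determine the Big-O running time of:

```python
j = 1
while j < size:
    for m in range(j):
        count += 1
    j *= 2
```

Time complexity: O(n).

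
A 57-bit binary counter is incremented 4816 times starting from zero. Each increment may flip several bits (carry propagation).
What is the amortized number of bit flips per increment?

Bit i flips on every 2^i-th increment, so over 4816 increments bit i flips floor(4816/2^i) times. Summing over i: total flips < 2 * 4816. Amortized: < 2 = O(1) per increment.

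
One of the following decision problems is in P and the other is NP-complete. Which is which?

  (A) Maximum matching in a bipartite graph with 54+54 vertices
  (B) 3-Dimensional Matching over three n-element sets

(A) is P: Hopcroft-Karp runs in O(E sqrt(V)).
(B) is NP-complete: one of Karp's 21 NP-complete problems.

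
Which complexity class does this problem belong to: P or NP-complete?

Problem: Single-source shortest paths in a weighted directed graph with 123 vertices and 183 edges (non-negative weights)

This problem is in P: Dijkstra's algorithm runs in O((V+E) log V).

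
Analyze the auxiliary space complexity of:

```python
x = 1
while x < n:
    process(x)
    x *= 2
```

Space complexity: O(1).
Only a constant amount of auxiliary storage is used; nothing grows with n.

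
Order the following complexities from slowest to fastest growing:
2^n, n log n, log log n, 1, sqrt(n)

Ordered by growth rate: 1 < log log n < sqrt(n) < n log n < 2^n.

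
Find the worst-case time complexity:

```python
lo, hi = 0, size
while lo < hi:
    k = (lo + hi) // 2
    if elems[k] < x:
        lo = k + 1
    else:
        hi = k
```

Time complexity: O(log n).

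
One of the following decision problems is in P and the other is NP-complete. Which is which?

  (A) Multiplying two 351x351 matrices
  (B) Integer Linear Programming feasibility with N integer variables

(A) is P: the schoolbook algorithm runs in O(n^3).
(B) is NP-complete: ILP feasibility is NP-complete (LP relaxation is in P).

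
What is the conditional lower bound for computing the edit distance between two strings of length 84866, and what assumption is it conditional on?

Under SETH (the Strong Exponential Time Hypothesis), edit distance on length-84866 strings cannot be computed in O(n^(2-epsilon)) time for any epsilon > 0 (Backurs-Indyk). The reduction is from CNF-SAT via the orthogonal vectors problem.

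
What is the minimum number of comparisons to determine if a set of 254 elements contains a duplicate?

Determining if 254 elements are all distinct requires Omega(n log n) comparisons in the comparison model. This follows from the element distinctness lower bound.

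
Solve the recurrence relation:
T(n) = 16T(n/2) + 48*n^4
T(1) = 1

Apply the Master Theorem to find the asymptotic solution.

a=16, b=2, f(n)=48*n^4. log_2(16) = 4. Case 2: T(n) = O(n^4 log n).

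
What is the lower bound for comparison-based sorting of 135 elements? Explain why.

A comparison-based sorting algorithm corresponds to a decision tree. With 135! possible permutations, the tree has 135! leaves. The height is at least log_2(135!) = Omega(n log n) by Stirling's approximation.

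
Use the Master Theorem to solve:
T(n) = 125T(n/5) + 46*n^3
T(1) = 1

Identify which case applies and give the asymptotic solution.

a=125, b=5, f(n)=46*n^3.
log_5(125) = 3, so n^(log_b(a)) = n^3.
f(n) = Theta(n^3), so Case 2 applies.
T(n) = Theta(n^3 log n).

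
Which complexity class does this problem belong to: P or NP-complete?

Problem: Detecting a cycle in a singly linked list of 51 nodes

This problem is in P: Floyd's tortoise-and-hare runs in O(n) time, O(1) space.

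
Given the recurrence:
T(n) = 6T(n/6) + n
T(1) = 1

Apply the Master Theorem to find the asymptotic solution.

a=6, b=6, f(n)=n. log_6(6) = 1. Case 2: T(n) = O(n log n).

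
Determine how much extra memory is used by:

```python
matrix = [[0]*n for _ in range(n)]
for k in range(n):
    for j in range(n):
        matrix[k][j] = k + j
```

Space complexity: O(n^2).
A 2D structure of size n x n is allocated.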